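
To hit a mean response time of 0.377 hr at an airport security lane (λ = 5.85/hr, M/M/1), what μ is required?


W = 1/(μ−λ) ⇒ μ − λ = 1/W = 1/0.377 = 2.6525
μ = λ + 1/W = 5.85 + 2.6525 = 8.5025 per hr

Final: 8.5025 /hr


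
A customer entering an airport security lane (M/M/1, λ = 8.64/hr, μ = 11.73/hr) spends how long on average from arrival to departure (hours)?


W = 1/(μ−λ) = 1/(11.73 − 8.64) = 1/3.09 = 0.3236 hr

Final: 0.3236 hr


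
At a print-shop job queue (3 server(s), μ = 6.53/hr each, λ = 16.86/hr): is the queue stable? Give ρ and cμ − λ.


Total capacity cμ = 3·6.53 = 19.59/hr
ρ = λ/(cμ) = 16.86/19.59 = 0.8606
Stable ⇔ ρ < 1: YES
Spare capacity = cμ − λ = 19.59 − 16.86 = 2.73/hr

Final: ρ = 0.8606; stable; margin = 2.73/hr


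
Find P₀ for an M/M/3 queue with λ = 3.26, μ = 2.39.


a = λ/μ = 3.26/2.39 = 1.3640; ρ = a/c = 0.4547
Σ_{k=0}^{2} a^k/k! (terms k=0..2) = 1.00000 + 1.36402 + 0.93027 = 3.29429
Tail: a^3/(3!(1−ρ)) = 2.53781/(6·0.5453) = 0.77562
P₀ = 1/(3.29429 + 0.77562) = 1/4.06991 = 0.245706

Final: 0.245706


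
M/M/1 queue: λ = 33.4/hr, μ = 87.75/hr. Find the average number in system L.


ρ = λ/μ = 33.4/87.75 = 0.3806
L = ρ/(1−ρ) = 0.3806/(1 − 0.3806) = 0.3806/0.6194 = 0.6145

Final: 0.6145


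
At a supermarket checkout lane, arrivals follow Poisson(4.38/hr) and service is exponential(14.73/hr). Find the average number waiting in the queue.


ρ = 4.38/14.73 = 0.2974
Lq = ρ²/(1−ρ) = 0.08842/0.7026 = 0.1258

Final: 0.1258


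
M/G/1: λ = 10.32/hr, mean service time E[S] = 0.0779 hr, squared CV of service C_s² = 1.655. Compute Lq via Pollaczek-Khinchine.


ρ = λ·E[S] = 10.32·0.0779 = 0.8039
Lq = ρ²(1+C_s²)/(2(1−ρ)) = 0.6463·(1+1.655)/(2·0.1961)
= 0.6463·2.6550/0.3921 = 4.37576

Final: 4.37576


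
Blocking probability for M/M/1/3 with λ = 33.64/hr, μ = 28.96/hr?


ρ = λ/μ = 33.64/28.96 = 1.1616
P_K = (1−ρ)ρ^K/(1−ρ^(K+1)) = (-0.1616·1.567373)/(1 − 1.820664)
= -0.253291/-0.820664 = 0.308642

Final: 0.308642


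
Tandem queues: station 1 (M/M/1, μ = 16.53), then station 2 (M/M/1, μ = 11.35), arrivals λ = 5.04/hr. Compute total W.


Each node sees arrival rate λ = 5.04/hr (tandem ⇒ throughput preserved).
W₁ = 1/(μ₁−λ) = 1/(16.53−5.04) = 0.08703 hr
W₂ = 1/(μ₂−λ) = 1/(11.35−5.04) = 0.15848 hr
W_total = W₁ + W₂ = 0.08703 + 0.15848 = 0.24551 hr

Final: 0.24551 hr


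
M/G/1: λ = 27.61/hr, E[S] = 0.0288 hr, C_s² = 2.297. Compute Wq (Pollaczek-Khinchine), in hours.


ρ = λ·E[S] = 27.61·0.0288 = 0.7952
E[S²] = E[S]²(1+C_s²) = 0.0288²·(1+2.297) = 0.002735
Wq = λ·E[S²]/(2(1−ρ)) = 27.61·0.002735/(2·0.2048) = 0.18431 hr

Final: 0.18431 hr


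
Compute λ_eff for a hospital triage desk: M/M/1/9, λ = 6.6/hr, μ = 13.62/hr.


ρ = 0.4846; P_K = (1−ρ)ρ^9/(1−ρ^10) = 0.0007599
λ_eff = λ(1 − P_K) = 6.6·(1 − 0.0007599) = 6.6·0.999240 = 6.5950 /hr

Final: 6.5950 /hr


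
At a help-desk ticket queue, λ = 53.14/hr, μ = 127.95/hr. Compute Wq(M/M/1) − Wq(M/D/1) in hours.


ρ = 53.14/127.95 = 0.4153
Wq(M/M/1) = ρ/(μ−λ) = 0.4153/74.81 = 0.005552 hr
Wq(M/D/1) = ρ/(2(μ−λ)) = 0.002776 hr
Savings = 0.005552 − 0.002776 = 0.002776 hr

Final: 0.002776 hr


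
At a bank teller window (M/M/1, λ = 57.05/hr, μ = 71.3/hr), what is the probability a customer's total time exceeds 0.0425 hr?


W ~ Exponential(μ−λ) for M/M/1.
μ − λ = 71.3 − 57.05 = 14.2500
P(W > t) = e^{−(μ−λ)t} = e^{−0.6056} = 0.545733

Final: 0.545733


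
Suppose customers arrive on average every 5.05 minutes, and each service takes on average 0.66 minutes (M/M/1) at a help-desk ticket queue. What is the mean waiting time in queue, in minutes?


λ = 60/5.05 = 11.8812 /hr
μ = 60/0.66 = 90.9091 /hr
ρ = λ/μ = 11.8812/90.9091 = 0.1307
Wq = ρ/(μ−λ) = 0.1307/(90.9091−11.8812) = 0.001654 hr
In minutes: 0.001654·60 = 0.09923 min

Final: 0.09923 min


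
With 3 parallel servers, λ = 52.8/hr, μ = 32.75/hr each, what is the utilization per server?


ρ = λ/(cμ) = 52.8/(3·32.75) = 52.8/98.25 = 0.5374

Final: 0.5374


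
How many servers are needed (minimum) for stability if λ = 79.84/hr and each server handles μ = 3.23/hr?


Stability requires cμ > λ ⇔ c > λ/μ.
λ/μ = 79.84/3.23 = 24.7183
Minimum integer c = ⌊24.7183⌋ + 1 = 25
Check: 25·3.23 = 80.75 > 79.84, while 24·3.23 = 77.52 ≤ 79.84

Final: 25 servers


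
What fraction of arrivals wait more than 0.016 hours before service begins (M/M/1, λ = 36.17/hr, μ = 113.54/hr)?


ρ = 36.17/113.54 = 0.3186
P(Wq > t) = ρ·e^{−(μ−λ)t} = 0.3186·e^{−1.2379}
= 0.3186·0.289987 = 0.092380

Final: 0.092380


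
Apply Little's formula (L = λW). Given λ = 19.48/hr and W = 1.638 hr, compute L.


L = λW = 19.48·1.638 = 31.9082

Final: 31.9082


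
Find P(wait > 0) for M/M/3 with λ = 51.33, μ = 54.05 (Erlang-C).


a = λ/μ = 0.9497; ρ = a/3 = 0.3166
P₀ = 0.383217 (from M/M/c formula)
C(c,a) = [a^c/(c!(1−ρ))]·P₀ = [0.85650/(6·0.6834)]·0.383217
= 0.20887·0.383217 = 0.080042

Final: 0.080042


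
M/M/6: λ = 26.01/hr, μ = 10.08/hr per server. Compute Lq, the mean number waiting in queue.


a = λ/μ = 2.5804; ρ = a/6 = 0.4301
P₀ = 0.075229
Lq = P₀·a^c·ρ / (c!·(1−ρ)²) = 0.075229·295.17456·0.4301/(720·0.32483)
= 0.04083

Final: 0.04083


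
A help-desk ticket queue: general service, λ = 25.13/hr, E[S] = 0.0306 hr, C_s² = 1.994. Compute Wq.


ρ = λ·E[S] = 25.13·0.0306 = 0.7690
E[S²] = E[S]²(1+C_s²) = 0.0306²·(1+1.994) = 0.002803
Wq = λ·E[S²]/(2(1−ρ)) = 25.13·0.002803/(2·0.2310) = 0.15248 hr

Final: 0.15248 hr


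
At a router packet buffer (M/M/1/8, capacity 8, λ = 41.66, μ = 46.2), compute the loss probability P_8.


ρ = λ/μ = 41.66/46.2 = 0.9017
P_K = (1−ρ)ρ^K/(1−ρ^(K+1)) = (0.09827·0.437138)/(1 − 0.394181)
= 0.042957/0.605819 = 0.070907

Final: 0.070907


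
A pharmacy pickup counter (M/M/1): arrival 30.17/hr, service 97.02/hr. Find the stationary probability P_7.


ρ = 30.17/97.02 = 0.3110
P_n = (1−ρ)·ρ^n = (1 − 0.3110)·0.3110^7 = 0.6890·0.0002812 = 0.0001937

Final: 0.0001937


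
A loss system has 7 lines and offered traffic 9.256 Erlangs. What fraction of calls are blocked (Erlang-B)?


B(c,a) = (a^c/c!) / Σ_{k=0}^{c} a^k/k!
a^7/7! = 1154.869429
Σ terms (k=0..7): 1.00000 + 9.25600 + 42.83677 + 132.16571 + 305.83145 + 566.15518 + 873.38872 + 1154.86943 = 3085.503253
B = 1154.869429/3085.503253 = 0.374289

Final: 0.374289


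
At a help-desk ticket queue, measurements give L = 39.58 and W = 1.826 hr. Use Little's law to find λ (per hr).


λ = L/W = 39.58/1.826 = 21.6758 /hr

Final: 21.6758 /hr


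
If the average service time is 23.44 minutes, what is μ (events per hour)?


μ = 1/(service time) in consistent units.
1 hour = 60 min, so μ = 60/23.44 = 2.5597 per hour

Final: 2.5597 /hr


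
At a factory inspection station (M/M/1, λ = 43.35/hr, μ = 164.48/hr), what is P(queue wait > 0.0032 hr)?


ρ = 43.35/164.48 = 0.2636
P(Wq > t) = ρ·e^{−(μ−λ)t} = 0.2636·e^{−0.3876}
= 0.2636·0.678673 = 0.178870

Final: 0.178870


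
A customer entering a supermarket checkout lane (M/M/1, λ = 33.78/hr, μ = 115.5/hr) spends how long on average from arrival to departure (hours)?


W = 1/(μ−λ) = 1/(115.5 − 33.78) = 1/81.72 = 0.01224 hr

Final: 0.01224 hr


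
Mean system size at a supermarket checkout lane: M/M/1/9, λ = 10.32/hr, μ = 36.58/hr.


ρ = 10.32/36.58 = 0.2821
L = ρ[1 − (K+1)ρ^K + Kρ^(K+1)] / [(1−ρ)(1−ρ^(K+1))]
Numerator: 0.2821·(1 − 10·0.00001132 + 9·0.000003194) = 0.282098
Denominator: (0.7179)·(0.999997) = 0.717876
L = 0.282098/0.717876 = 0.3930

Final: 0.3930


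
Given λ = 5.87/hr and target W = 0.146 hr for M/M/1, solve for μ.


W = 1/(μ−λ) ⇒ μ − λ = 1/W = 1/0.146 = 6.8493
μ = λ + 1/W = 5.87 + 6.8493 = 12.7193 per hr

Final: 12.7193 /hr


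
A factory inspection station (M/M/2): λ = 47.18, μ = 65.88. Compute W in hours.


a = 0.7162; ρ = 0.3581; P₀ = 0.472672
Lq = P₀·a^c·ρ/(c!(1−ρ)²) = 0.10533
Wq = Lq/λ = 0.10533/47.18 = 0.002232 hr
W = Wq + 1/μ = 0.002232 + 0.01518 = 0.01741 hr

Final: 0.01741 hr


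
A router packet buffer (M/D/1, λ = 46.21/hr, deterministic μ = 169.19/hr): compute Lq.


ρ = 46.21/169.19 = 0.2731
M/D/1: Lq = ρ²/(2(1−ρ)) = 0.07460/(2·0.7269) = 0.05131

Final: 0.05131


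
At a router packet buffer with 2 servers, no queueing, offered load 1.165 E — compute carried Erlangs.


B(2,1.165) = 0.238645 (Erlang-B)
Carried load = a(1 − B) = 1.165·(1 − 0.238645) = 1.165·0.761355 = 0.8870 E

Final: 0.8870 Erlangs


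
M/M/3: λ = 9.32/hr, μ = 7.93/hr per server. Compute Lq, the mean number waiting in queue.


a = λ/μ = 1.1753; ρ = a/3 = 0.3918
P₀ = 0.302045
Lq = P₀·a^c·ρ / (c!·(1−ρ)²) = 0.302045·1.62341·0.3918/(6·0.36995)
= 0.08654

Final: 0.08654


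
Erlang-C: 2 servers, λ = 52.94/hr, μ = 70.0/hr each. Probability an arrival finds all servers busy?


a = λ/μ = 0.7563; ρ = a/2 = 0.3781
P₀ = 0.451228 (from M/M/c formula)
C(c,a) = [a^c/(c!(1−ρ))]·P₀ = [0.57197/(2·0.6219)]·0.451228
= 0.45989·0.451228 = 0.207514

Final: 0.207514


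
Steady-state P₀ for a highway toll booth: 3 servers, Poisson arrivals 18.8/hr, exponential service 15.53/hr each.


a = λ/μ = 18.8/15.53 = 1.2106; ρ = a/c = 0.4035
Σ_{k=0}^{2} a^k/k! (terms k=0..2) = 1.00000 + 1.21056 + 0.73273 = 2.94329
Tail: a^3/(3!(1−ρ)) = 1.77402/(6·0.5965) = 0.49569
P₀ = 1/(2.94329 + 0.49569) = 1/3.43898 = 0.290784

Final: 0.290784


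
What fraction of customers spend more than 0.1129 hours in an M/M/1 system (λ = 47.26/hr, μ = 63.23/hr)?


W ~ Exponential(μ−λ) for M/M/1.
μ − λ = 63.23 − 47.26 = 15.9700
P(W > t) = e^{−(μ−λ)t} = e^{−1.8030} = 0.164802

Final: 0.164802


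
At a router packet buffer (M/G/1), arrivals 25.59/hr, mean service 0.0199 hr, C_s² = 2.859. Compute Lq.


ρ = λ·E[S] = 25.59·0.0199 = 0.5092
Lq = ρ²(1+C_s²)/(2(1−ρ)) = 0.2593·(1+2.859)/(2·0.4908)
= 0.2593·3.8590/0.9815 = 1.01958

Final: 1.01958


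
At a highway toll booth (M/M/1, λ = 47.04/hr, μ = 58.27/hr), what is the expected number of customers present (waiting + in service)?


ρ = λ/μ = 47.04/58.27 = 0.8073
L = ρ/(1−ρ) = 0.8073/(1 − 0.8073) = 0.8073/0.1927 = 4.1888

Final: 4.1888


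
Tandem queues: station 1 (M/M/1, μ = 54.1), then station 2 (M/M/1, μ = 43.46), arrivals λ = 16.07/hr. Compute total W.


Each node sees arrival rate λ = 16.07/hr (tandem ⇒ throughput preserved).
W₁ = 1/(μ₁−λ) = 1/(54.1−16.07) = 0.02630 hr
W₂ = 1/(μ₂−λ) = 1/(43.46−16.07) = 0.03651 hr
W_total = W₁ + W₂ = 0.02630 + 0.03651 = 0.06280 hr

Final: 0.06280 hr


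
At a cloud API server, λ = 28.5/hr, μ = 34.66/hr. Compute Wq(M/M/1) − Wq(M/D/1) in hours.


ρ = 28.5/34.66 = 0.8223
Wq(M/M/1) = ρ/(μ−λ) = 0.8223/6.16 = 0.13349 hr
Wq(M/D/1) = ρ/(2(μ−λ)) = 0.06674 hr
Savings = 0.13349 − 0.06674 = 0.06674 hr

Final: 0.06674 hr


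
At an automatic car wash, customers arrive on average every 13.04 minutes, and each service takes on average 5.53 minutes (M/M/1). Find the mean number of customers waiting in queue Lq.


λ = 60/13.04 = 4.6012 /hr
μ = 60/5.53 = 10.8499 /hr
ρ = λ/μ = 4.6012/10.8499 = 0.4241
Lq = ρ²/(1−ρ) = 0.1798/0.5759 = 0.3123

Final: 0.3123


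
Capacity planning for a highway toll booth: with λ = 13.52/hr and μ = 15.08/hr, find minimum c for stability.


Stability requires cμ > λ ⇔ c > λ/μ.
λ/μ = 13.52/15.08 = 0.8966
Minimum integer c = ⌊0.8966⌋ + 1 = 1
Check: 1·15.08 = 15.08 > 13.52, while 0·15.08 = 0.00 ≤ 13.52

Final: 1 servers


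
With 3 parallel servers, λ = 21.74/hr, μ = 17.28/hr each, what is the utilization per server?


ρ = λ/(cμ) = 21.74/(3·17.28) = 21.74/51.84 = 0.4194

Final: 0.4194


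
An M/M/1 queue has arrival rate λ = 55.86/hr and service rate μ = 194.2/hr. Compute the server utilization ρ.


ρ = λ/μ = 55.86/194.2 = 0.2876

Final: 0.2876


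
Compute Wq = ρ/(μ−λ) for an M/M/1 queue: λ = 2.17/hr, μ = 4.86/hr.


ρ = 2.17/4.86 = 0.4465
Wq = ρ/(μ−λ) = 0.4465/(4.86 − 2.17) = 0.4465/2.69 = 0.1660 hr

Final: 0.1660 hr


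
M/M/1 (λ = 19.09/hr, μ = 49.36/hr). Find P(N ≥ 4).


ρ = 19.09/49.36 = 0.3868
P(N ≥ n) = ρ^n = 0.3868^4 = 0.022373

Final: 0.022373


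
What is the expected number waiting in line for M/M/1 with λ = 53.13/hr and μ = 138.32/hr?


ρ = 53.13/138.32 = 0.3841
Lq = ρ²/(1−ρ) = 0.1475/0.6159 = 0.2396

Final: 0.2396


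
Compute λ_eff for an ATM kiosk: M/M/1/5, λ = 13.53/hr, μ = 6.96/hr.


ρ = 1.9440; P_K = (1−ρ)ρ^5/(1−ρ^6) = 0.494755
λ_eff = λ(1 − P_K) = 13.53·(1 − 0.494755) = 13.53·0.505245 = 6.8360 /hr

Final: 6.8360 /hr


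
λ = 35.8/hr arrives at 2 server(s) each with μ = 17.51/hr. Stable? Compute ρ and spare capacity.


Total capacity cμ = 2·17.51 = 35.02/hr
ρ = λ/(cμ) = 35.8/35.02 = 1.0223
Stable ⇔ ρ < 1: NO
Spare capacity = cμ − λ = 35.02 − 35.8 = -0.78/hr

Final: ρ = 1.0223; unstable; margin = -0.78/hr


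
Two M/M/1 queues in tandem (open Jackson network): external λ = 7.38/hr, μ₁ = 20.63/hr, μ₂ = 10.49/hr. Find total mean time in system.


Each node sees arrival rate λ = 7.38/hr (tandem ⇒ throughput preserved).
W₁ = 1/(μ₁−λ) = 1/(20.63−7.38) = 0.07547 hr
W₂ = 1/(μ₂−λ) = 1/(10.49−7.38) = 0.32154 hr
W_total = W₁ + W₂ = 0.07547 + 0.32154 = 0.39702 hr

Final: 0.39702 hr


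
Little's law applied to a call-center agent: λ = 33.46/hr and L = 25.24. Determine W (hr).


W = L/λ = 25.24/33.46 = 0.7543 hr

Final: 0.7543 hr


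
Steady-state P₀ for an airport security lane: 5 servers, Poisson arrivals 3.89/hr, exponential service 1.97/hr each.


a = λ/μ = 3.89/1.97 = 1.9746; ρ = a/c = 0.3949
Σ_{k=0}^{4} a^k/k! (terms k=0..4) = 1.00000 + 1.97462 + 1.94956 + 1.28321 + 0.63346 = 6.84086
Tail: a^5/(5!(1−ρ)) = 30.02043/(120·0.6051) = 0.41345
P₀ = 1/(6.84086 + 0.41345) = 1/7.25431 = 0.137849

Final: 0.137849


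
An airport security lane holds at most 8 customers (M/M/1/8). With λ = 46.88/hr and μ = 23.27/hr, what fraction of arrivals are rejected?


ρ = λ/μ = 46.88/23.27 = 2.0146
P_K = (1−ρ)ρ^K/(1−ρ^(K+1)) = (-1.0146·271.349957)/(1 − 546.664633)
= -275.314675/-545.664633 = 0.504549

Final: 0.504549


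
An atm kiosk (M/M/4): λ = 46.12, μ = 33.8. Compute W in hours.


a = 1.3645; ρ = 0.3411; P₀ = 0.253932
Lq = P₀·a^c·ρ/(c!(1−ρ)²) = 0.02882
Wq = Lq/λ = 0.02882/46.12 = 0.0006249 hr
W = Wq + 1/μ = 0.0006249 + 0.02959 = 0.03021 hr

Final: 0.03021 hr


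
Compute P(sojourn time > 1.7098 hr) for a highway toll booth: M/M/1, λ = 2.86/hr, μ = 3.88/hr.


W ~ Exponential(μ−λ) for M/M/1.
μ − λ = 3.88 − 2.86 = 1.0200
P(W > t) = e^{−(μ−λ)t} = e^{−1.7440} = 0.174820

Final: 0.174820


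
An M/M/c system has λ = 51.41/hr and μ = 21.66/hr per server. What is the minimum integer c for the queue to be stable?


Stability requires cμ > λ ⇔ c > λ/μ.
λ/μ = 51.41/21.66 = 2.3735
Minimum integer c = ⌊2.3735⌋ + 1 = 3
Check: 3·21.66 = 64.98 > 51.41, while 2·21.66 = 43.32 ≤ 51.41

Final: 3 servers


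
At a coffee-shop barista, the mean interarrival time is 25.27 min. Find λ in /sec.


λ = 1/(interarrival time) in consistent units.
1 second = 0.0166667 min, so λ = 0.0166667/25.27 = 0.0006595 per second

Final: 0.0006595 /sec


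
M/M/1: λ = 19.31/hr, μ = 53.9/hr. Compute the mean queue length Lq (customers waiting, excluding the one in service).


ρ = 19.31/53.9 = 0.3583
Lq = ρ²/(1−ρ) = 0.1283/0.6417 = 0.2000

Final: 0.2000


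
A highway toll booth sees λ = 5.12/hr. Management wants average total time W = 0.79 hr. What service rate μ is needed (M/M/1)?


W = 1/(μ−λ) ⇒ μ − λ = 1/W = 1/0.79 = 1.2658
μ = λ + 1/W = 5.12 + 1.2658 = 6.3858 per hr

Final: 6.3858 /hr


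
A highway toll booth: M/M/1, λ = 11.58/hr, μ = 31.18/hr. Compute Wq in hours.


ρ = 11.58/31.18 = 0.3714
Wq = ρ/(μ−λ) = 0.3714/(31.18 − 11.58) = 0.3714/19.60 = 0.01895 hr

Final: 0.01895 hr


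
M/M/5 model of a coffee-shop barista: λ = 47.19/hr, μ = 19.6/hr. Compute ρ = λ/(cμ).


ρ = λ/(cμ) = 47.19/(5·19.6) = 47.19/98.00 = 0.4815

Final: 0.4815


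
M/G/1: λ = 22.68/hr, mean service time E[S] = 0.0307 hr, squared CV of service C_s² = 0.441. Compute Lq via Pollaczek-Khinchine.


ρ = λ·E[S] = 22.68·0.0307 = 0.6963
Lq = ρ²(1+C_s²)/(2(1−ρ)) = 0.4848·(1+0.441)/(2·0.3037)
= 0.4848·1.4410/0.6074 = 1.15005

Final: 1.15005


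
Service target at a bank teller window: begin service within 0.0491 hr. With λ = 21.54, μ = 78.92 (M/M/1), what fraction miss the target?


ρ = 21.54/78.92 = 0.2729
P(Wq > t) = ρ·e^{−(μ−λ)t} = 0.2729·e^{−2.8174}
= 0.2729·0.059764 = 0.016312

Final: 0.016312


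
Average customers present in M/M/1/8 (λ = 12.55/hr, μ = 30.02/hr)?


ρ = 12.55/30.02 = 0.4181
L = ρ[1 − (K+1)ρ^K + Kρ^(K+1)] / [(1−ρ)(1−ρ^(K+1))]
Numerator: 0.4181·(1 − 9·0.0009330 + 8·0.0003900) = 0.415849
Denominator: (0.5819)·(0.999610) = 0.581718
L = 0.415849/0.581718 = 0.7149

Final: 0.7149


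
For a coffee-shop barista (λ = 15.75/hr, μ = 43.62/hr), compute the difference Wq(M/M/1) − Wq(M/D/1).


ρ = 15.75/43.62 = 0.3611
Wq(M/M/1) = ρ/(μ−λ) = 0.3611/27.87 = 0.01296 hr
Wq(M/D/1) = ρ/(2(μ−λ)) = 0.006478 hr
Savings = 0.01296 − 0.006478 = 0.006478 hr

Final: 0.006478 hr


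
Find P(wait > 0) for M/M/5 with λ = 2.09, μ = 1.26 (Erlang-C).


a = λ/μ = 1.6587; ρ = a/5 = 0.3317
P₀ = 0.189859 (from M/M/c formula)
C(c,a) = [a^c/(c!(1−ρ))]·P₀ = [12.55679/(120·0.6683)]·0.189859
= 0.15659·0.189859 = 0.029729

Final: 0.029729


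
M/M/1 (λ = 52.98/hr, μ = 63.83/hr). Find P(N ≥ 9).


ρ = 52.98/63.83 = 0.8300
P(N ≥ n) = ρ^n = 0.8300^9 = 0.186975

Final: 0.186975


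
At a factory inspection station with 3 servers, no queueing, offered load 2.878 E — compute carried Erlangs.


B(3,2.878) = 0.331293 (Erlang-B)
Carried load = a(1 − B) = 2.878·(1 − 0.331293) = 2.878·0.668707 = 1.9245 E

Final: 1.9245 Erlangs


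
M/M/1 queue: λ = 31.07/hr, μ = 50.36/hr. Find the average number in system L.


ρ = λ/μ = 31.07/50.36 = 0.6170
L = ρ/(1−ρ) = 0.6170/(1 − 0.6170) = 0.6170/0.3830 = 1.6107

Final: 1.6107


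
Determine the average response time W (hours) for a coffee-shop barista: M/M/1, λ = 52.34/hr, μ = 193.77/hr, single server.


W = 1/(μ−λ) = 1/(193.77 − 52.34) = 1/141.43 = 0.007071 hr

Final: 0.007071 hr


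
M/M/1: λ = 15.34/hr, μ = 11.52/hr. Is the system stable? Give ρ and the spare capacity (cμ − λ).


Total capacity cμ = 1·11.52 = 11.52/hr
ρ = λ/(cμ) = 15.34/11.52 = 1.3316
Stable ⇔ ρ < 1: NO
Spare capacity = cμ − λ = 11.52 − 15.34 = -3.82/hr

Final: ρ = 1.3316; unstable; margin = -3.82/hr


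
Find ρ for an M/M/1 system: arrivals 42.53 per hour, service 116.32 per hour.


ρ = λ/μ = 42.53/116.32 = 0.3656

Final: 0.3656


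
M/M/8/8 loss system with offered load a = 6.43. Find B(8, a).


B(c,a) = (a^c/c!) / Σ_{k=0}^{c} a^k/k!
a^8/8! = 72.471502
Σ terms (k=0..8): 1.00000 + 6.43000 + 20.67245 + 44.30795 + 71.22503 + 91.59539 + 98.15973 + 90.16672 + 72.47150 = 496.028772
B = 72.471502/496.028772 = 0.146103

Final: 0.146103


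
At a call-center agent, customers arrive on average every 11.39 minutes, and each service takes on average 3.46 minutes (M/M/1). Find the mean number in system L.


λ = 60/11.39 = 5.2678 /hr
μ = 60/3.46 = 17.3410 /hr
ρ = λ/μ = 5.2678/17.3410 = 0.3038
L = ρ/(1−ρ) = 0.3038/0.6962 = 0.4363

Final: 0.4363


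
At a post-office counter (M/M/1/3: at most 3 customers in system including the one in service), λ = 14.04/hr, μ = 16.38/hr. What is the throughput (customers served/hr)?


ρ = 0.8571; P_K = (1−ρ)ρ^3/(1−ρ^4) = 0.195475
λ_eff = λ(1 − P_K) = 14.04·(1 − 0.195475) = 14.04·0.804525 = 11.2955 /hr

Final: 11.2955 /hr


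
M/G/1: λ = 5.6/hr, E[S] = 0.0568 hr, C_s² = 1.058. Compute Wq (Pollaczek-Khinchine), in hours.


ρ = λ·E[S] = 5.6·0.0568 = 0.3181
E[S²] = E[S]²(1+C_s²) = 0.0568²·(1+1.058) = 0.006640
Wq = λ·E[S²]/(2(1−ρ)) = 5.6·0.006640/(2·0.6819) = 0.02726 hr

Final: 0.02726 hr


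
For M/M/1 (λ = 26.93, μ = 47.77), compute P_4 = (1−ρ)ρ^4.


ρ = 26.93/47.77 = 0.5637
P_n = (1−ρ)·ρ^n = (1 − 0.5637)·0.5637^4 = 0.4363·0.101001 = 0.044062

Final: 0.044062


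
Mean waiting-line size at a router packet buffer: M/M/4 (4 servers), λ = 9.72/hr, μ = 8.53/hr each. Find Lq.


a = λ/μ = 1.1395; ρ = a/4 = 0.2849
P₀ = 0.319123
Lq = P₀·a^c·ρ / (c!·(1−ρ)²) = 0.319123·1.68604·0.2849/(24·0.51140)
= 0.01249

Final: 0.01249


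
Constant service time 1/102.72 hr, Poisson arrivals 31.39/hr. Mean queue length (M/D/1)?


ρ = 31.39/102.72 = 0.3056
M/D/1: Lq = ρ²/(2(1−ρ)) = 0.09338/(2·0.6944) = 0.06724

Final: 0.06724


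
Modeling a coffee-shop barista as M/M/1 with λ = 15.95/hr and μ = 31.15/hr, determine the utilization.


ρ = λ/μ = 15.95/31.15 = 0.5120

Final: 0.5120


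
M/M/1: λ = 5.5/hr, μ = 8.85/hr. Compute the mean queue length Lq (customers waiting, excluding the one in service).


ρ = 5.5/8.85 = 0.6215
Lq = ρ²/(1−ρ) = 0.3862/0.3785 = 1.0203

Final: 1.0203


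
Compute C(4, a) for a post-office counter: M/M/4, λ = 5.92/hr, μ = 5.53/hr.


a = λ/μ = 1.0705; ρ = a/4 = 0.2676
P₀ = 0.342146 (from M/M/c formula)
C(c,a) = [a^c/(c!(1−ρ))]·P₀ = [1.31337/(24·0.7324)]·0.342146
= 0.07472·0.342146 = 0.025566

Final: 0.025566


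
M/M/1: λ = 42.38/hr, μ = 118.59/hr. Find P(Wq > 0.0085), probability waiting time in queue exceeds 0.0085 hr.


ρ = 42.38/118.59 = 0.3574
P(Wq > t) = ρ·e^{−(μ−λ)t} = 0.3574·e^{−0.6478}
= 0.3574·0.523203 = 0.186975

Final: 0.186975


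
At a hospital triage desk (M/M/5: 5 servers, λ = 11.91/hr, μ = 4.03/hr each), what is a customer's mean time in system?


a = 2.9553; ρ = 0.5911; P₀ = 0.049027
Lq = P₀·a^c·ρ/(c!(1−ρ)²) = 0.32555
Wq = Lq/λ = 0.32555/11.91 = 0.02733 hr
W = Wq + 1/μ = 0.02733 + 0.24814 = 0.27547 hr

Final: 0.27547 hr


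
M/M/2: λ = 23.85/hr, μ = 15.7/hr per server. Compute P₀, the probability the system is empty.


a = λ/μ = 23.85/15.7 = 1.5191; ρ = a/c = 0.7596
Σ_{k=0}^{1} a^k/k! (terms k=0..1) = 1.00000 + 1.51911 = 2.51911
Tail: a^2/(2!(1−ρ)) = 2.30769/(2·0.2404) = 4.79877
P₀ = 1/(2.51911 + 4.79877) = 1/7.31788 = 0.136652

Final: 0.136652


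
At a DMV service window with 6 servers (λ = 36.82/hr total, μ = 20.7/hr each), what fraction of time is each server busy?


ρ = λ/(cμ) = 36.82/(6·20.7) = 36.82/124.20 = 0.2965

Final: 0.2965


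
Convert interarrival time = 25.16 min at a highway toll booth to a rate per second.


λ = 1/(interarrival time) in consistent units.
1 second = 0.0166667 min, so λ = 0.0166667/25.16 = 0.0006624 per second

Final: 0.0006624 /sec


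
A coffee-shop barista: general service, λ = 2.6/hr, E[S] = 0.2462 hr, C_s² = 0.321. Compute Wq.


ρ = λ·E[S] = 2.6·0.2462 = 0.6401
E[S²] = E[S]²(1+C_s²) = 0.2462²·(1+0.321) = 0.080072
Wq = λ·E[S²]/(2(1−ρ)) = 2.6·0.080072/(2·0.3599) = 0.28924 hr

Final: 0.28924 hr


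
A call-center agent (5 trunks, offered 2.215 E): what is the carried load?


B(5,2.215) = 0.049774 (Erlang-B)
Carried load = a(1 − B) = 2.215·(1 − 0.049774) = 2.215·0.950226 = 2.1048 E

Final: 2.1048 Erlangs


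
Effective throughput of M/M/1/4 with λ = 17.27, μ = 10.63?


ρ = 1.6246; P_K = (1−ρ)ρ^4/(1−ρ^5) = 0.421743
λ_eff = λ(1 − P_K) = 17.27·(1 − 0.421743) = 17.27·0.578257 = 9.9865 /hr

Final: 9.9865 /hr


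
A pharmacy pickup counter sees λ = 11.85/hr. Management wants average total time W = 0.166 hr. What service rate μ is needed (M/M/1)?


W = 1/(μ−λ) ⇒ μ − λ = 1/W = 1/0.166 = 6.0241
μ = λ + 1/W = 11.85 + 6.0241 = 17.8741 per hr

Final: 17.8741 /hr


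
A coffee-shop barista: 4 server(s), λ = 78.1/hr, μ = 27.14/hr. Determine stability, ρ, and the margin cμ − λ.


Total capacity cμ = 4·27.14 = 108.56/hr
ρ = λ/(cμ) = 78.1/108.56 = 0.7194
Stable ⇔ ρ < 1: YES
Spare capacity = cμ − λ = 108.56 − 78.1 = 30.46/hr

Final: ρ = 0.7194; stable; margin = 30.46/hr


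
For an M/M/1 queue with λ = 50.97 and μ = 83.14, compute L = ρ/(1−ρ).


ρ = λ/μ = 50.97/83.14 = 0.6131
L = ρ/(1−ρ) = 0.6131/(1 − 0.6131) = 0.6131/0.3869 = 1.5844

Final: 1.5844


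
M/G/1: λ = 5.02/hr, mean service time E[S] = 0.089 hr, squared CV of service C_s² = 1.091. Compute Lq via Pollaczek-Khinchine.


ρ = λ·E[S] = 5.02·0.089 = 0.4468
Lq = ρ²(1+C_s²)/(2(1−ρ)) = 0.1996·(1+1.091)/(2·0.5532)
= 0.1996·2.0910/1.1064 = 0.37724

Final: 0.37724


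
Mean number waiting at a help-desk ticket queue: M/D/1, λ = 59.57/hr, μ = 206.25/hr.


ρ = 59.57/206.25 = 0.2888
M/D/1: Lq = ρ²/(2(1−ρ)) = 0.08342/(2·0.7112) = 0.05865

Final: 0.05865


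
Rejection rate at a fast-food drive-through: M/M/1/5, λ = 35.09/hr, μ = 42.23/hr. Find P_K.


ρ = λ/μ = 35.09/42.23 = 0.8309
P_K = (1−ρ)ρ^K/(1−ρ^(K+1)) = (0.1691·0.396106)/(1 − 0.329135)
= 0.066971/0.670865 = 0.099828

Final: 0.099828


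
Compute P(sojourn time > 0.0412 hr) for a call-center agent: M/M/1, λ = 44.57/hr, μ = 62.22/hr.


W ~ Exponential(μ−λ) for M/M/1.
μ − λ = 62.22 − 44.57 = 17.6500
P(W > t) = e^{−(μ−λ)t} = e^{−0.7272} = 0.483270

Final: 0.483270


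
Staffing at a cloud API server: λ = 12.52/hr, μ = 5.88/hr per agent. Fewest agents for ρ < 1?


Stability requires cμ > λ ⇔ c > λ/μ.
λ/μ = 12.52/5.88 = 2.1293
Minimum integer c = ⌊2.1293⌋ + 1 = 3
Check: 3·5.88 = 17.64 > 12.52, while 2·5.88 = 11.76 ≤ 12.52

Final: 3 servers


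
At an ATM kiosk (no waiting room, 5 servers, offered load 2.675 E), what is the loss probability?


B(c,a) = (a^c/c!) / Σ_{k=0}^{c} a^k/k!
a^5/5! = 1.141400
Σ terms (k=0..5): 1.00000 + 2.67500 + 3.57781 + 3.19022 + 2.13346 + 1.14140 = 13.717885
B = 1.141400/13.717885 = 0.083205

Final: 0.083205


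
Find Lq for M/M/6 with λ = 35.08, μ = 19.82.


a = λ/μ = 1.7699; ρ = a/6 = 0.2950
P₀ = 0.170226
Lq = P₀·a^c·ρ / (c!·(1−ρ)²) = 0.170226·30.74225·0.2950/(720·0.49704)
= 0.004314

Final: 0.004314


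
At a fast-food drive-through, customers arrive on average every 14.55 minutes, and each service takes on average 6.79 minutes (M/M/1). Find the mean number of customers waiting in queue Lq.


λ = 60/14.55 = 4.1237 /hr
μ = 60/6.79 = 8.8365 /hr
ρ = λ/μ = 4.1237/8.8365 = 0.4667
Lq = ρ²/(1−ρ) = 0.2178/0.5333 = 0.4083

Final: 0.4083


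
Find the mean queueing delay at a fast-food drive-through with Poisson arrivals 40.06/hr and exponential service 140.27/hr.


ρ = 40.06/140.27 = 0.2856
Wq = ρ/(μ−λ) = 0.2856/(140.27 − 40.06) = 0.2856/100.21 = 0.002850 hr

Final: 0.002850 hr


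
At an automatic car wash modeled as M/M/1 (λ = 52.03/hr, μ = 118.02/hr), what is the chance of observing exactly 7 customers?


ρ = 52.03/118.02 = 0.4409
P_n = (1−ρ)·ρ^n = (1 − 0.4409)·0.4409^7 = 0.5591·0.003237 = 0.001810

Final: 0.001810


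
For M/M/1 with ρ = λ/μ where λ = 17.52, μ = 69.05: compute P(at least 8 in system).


ρ = 17.52/69.05 = 0.2537
P(N ≥ n) = ρ^n = 0.2537^8 = 0.00001718

Final: 0.00001718


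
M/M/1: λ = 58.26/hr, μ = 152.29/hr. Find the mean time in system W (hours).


W = 1/(μ−λ) = 1/(152.29 − 58.26) = 1/94.03 = 0.01063 hr

Final: 0.01063 hr


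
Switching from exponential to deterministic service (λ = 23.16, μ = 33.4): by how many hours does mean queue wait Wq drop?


ρ = 23.16/33.4 = 0.6934
Wq(M/M/1) = ρ/(μ−λ) = 0.6934/10.24 = 0.06772 hr
Wq(M/D/1) = ρ/(2(μ−λ)) = 0.03386 hr
Savings = 0.06772 − 0.03386 = 0.03386 hr

Final: 0.03386 hr


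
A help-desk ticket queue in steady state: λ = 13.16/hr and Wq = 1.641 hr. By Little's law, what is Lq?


Lq = λWq = 13.16·1.641 = 21.5956

Final: 21.5956


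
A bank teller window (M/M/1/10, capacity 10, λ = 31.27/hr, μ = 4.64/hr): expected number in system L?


ρ = 31.27/4.64 = 6.7392
L = ρ[1 − (K+1)ρ^K + Kρ^(K+1)] / [(1−ρ)(1−ρ^(K+1))]
Numerator: 6.7392·(1 − 11·193240880.145543 + 10·1302293603.911878) = 73439255265.269836
Denominator: (-5.7392)·(-1302293602.911878) = 7474154880.505025
L = 73439255265.269836/7474154880.505025 = 9.8258

Final: 9.8258


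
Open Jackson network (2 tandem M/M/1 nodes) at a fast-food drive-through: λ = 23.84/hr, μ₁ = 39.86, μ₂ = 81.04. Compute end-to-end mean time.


Each node sees arrival rate λ = 23.84/hr (tandem ⇒ throughput preserved).
W₁ = 1/(μ₁−λ) = 1/(39.86−23.84) = 0.06242 hr
W₂ = 1/(μ₂−λ) = 1/(81.04−23.84) = 0.01748 hr
W_total = W₁ + W₂ = 0.06242 + 0.01748 = 0.07990 hr

Final: 0.07990 hr


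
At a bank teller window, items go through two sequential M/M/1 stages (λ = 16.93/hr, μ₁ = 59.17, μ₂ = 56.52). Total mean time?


Each node sees arrival rate λ = 16.93/hr (tandem ⇒ throughput preserved).
W₁ = 1/(μ₁−λ) = 1/(59.17−16.93) = 0.02367 hr
W₂ = 1/(μ₂−λ) = 1/(56.52−16.93) = 0.02526 hr
W_total = W₁ + W₂ = 0.02367 + 0.02526 = 0.04893 hr

Final: 0.04893 hr


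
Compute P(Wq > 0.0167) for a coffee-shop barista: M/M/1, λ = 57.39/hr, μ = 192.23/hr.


ρ = 57.39/192.23 = 0.2985
P(Wq > t) = ρ·e^{−(μ−λ)t} = 0.2985·e^{−2.2518}
= 0.2985·0.105207 = 0.031409

Final: 0.031409


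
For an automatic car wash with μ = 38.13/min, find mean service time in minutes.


Mean service time = 1/μ = 1/38.13 minute = 0.02623 minute
In minutes: 0.02623 × 1 = 0.02623 min

Final: 0.02623 min


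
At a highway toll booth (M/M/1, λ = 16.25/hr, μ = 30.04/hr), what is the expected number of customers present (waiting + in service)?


ρ = λ/μ = 16.25/30.04 = 0.5409
L = ρ/(1−ρ) = 0.5409/(1 − 0.5409) = 0.5409/0.4591 = 1.1784

Final: 1.1784


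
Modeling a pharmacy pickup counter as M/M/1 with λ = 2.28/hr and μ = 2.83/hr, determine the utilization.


ρ = λ/μ = 2.28/2.83 = 0.8057

Final: 0.8057


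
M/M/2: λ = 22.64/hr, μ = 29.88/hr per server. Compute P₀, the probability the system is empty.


a = λ/μ = 22.64/29.88 = 0.7577; ρ = a/c = 0.3788
Σ_{k=0}^{1} a^k/k! (terms k=0..1) = 1.00000 + 0.75770 = 1.75770
Tail: a^2/(2!(1−ρ)) = 0.57411/(2·0.6212) = 0.46213
P₀ = 1/(1.75770 + 0.46213) = 1/2.21983 = 0.450485

Final: 0.450485


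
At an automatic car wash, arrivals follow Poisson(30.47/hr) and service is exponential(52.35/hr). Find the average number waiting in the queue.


ρ = 30.47/52.35 = 0.5820
Lq = ρ²/(1−ρ) = 0.3388/0.4180 = 0.8106

Final: 0.8106


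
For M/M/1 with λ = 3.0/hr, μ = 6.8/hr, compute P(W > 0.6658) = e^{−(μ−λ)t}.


W ~ Exponential(μ−λ) for M/M/1.
μ − λ = 6.8 − 3.0 = 3.8000
P(W > t) = e^{−(μ−λ)t} = e^{−2.5300} = 0.079656

Final: 0.079656


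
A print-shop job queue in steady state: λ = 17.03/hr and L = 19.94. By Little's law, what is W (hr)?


W = L/λ = 19.94/17.03 = 1.1709 hr

Final: 1.1709 hr


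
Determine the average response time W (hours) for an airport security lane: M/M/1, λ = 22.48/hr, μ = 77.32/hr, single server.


W = 1/(μ−λ) = 1/(77.32 − 22.48) = 1/54.84 = 0.01823 hr

Final: 0.01823 hr


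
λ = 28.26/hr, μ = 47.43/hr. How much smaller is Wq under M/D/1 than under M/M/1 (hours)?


ρ = 28.26/47.43 = 0.5958
Wq(M/M/1) = ρ/(μ−λ) = 0.5958/19.17 = 0.03108 hr
Wq(M/D/1) = ρ/(2(μ−λ)) = 0.01554 hr
Savings = 0.03108 − 0.01554 = 0.01554 hr

Final: 0.01554 hr


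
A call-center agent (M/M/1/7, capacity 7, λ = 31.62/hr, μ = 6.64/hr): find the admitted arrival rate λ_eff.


ρ = 4.7620; P_K = (1−ρ)ρ^7/(1−ρ^8) = 0.790009
λ_eff = λ(1 − P_K) = 31.62·(1 − 0.790009) = 31.62·0.209991 = 6.6399 /hr

Final: 6.6399 /hr


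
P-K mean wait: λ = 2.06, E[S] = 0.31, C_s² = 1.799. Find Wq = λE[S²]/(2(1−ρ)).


ρ = λ·E[S] = 2.06·0.31 = 0.6386
E[S²] = E[S]²(1+C_s²) = 0.31²·(1+1.799) = 0.268984
Wq = λ·E[S²]/(2(1−ρ)) = 2.06·0.268984/(2·0.3614) = 0.76661 hr

Final: 0.76661 hr


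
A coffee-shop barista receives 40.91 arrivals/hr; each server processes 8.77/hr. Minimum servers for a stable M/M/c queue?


Stability requires cμ > λ ⇔ c > λ/μ.
λ/μ = 40.91/8.77 = 4.6648
Minimum integer c = ⌊4.6648⌋ + 1 = 5
Check: 5·8.77 = 43.85 > 40.91, while 4·8.77 = 35.08 ≤ 40.91

Final: 5 servers


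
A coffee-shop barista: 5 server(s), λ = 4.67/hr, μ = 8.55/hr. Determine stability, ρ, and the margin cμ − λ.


Total capacity cμ = 5·8.55 = 42.75/hr
ρ = λ/(cμ) = 4.67/42.75 = 0.1092
Stable ⇔ ρ < 1: YES
Spare capacity = cμ − λ = 42.75 − 4.67 = 38.08/hr

Final: ρ = 0.1092; stable; margin = 38.08/hr


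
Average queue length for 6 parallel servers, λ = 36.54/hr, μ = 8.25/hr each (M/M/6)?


a = λ/μ = 4.4291; ρ = a/6 = 0.7382
P₀ = 0.010000
Lq = P₀·a^c·ρ / (c!·(1−ρ)²) = 0.010000·7548.96769·0.7382/(720·0.06855)
= 1.12905

Final: 1.12905


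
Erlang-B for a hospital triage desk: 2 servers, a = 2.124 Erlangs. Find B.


B(c,a) = (a^c/c!) / Σ_{k=0}^{c} a^k/k!
a^2/2! = 2.255688
Σ terms (k=0..2): 1.00000 + 2.12400 + 2.25569 = 5.379688
B = 2.255688/5.379688 = 0.419297

Final: 0.419297


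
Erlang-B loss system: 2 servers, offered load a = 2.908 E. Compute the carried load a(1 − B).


B(2,2.908) = 0.519679 (Erlang-B)
Carried load = a(1 − B) = 2.908·(1 − 0.519679) = 2.908·0.480321 = 1.3968 E

Final: 1.3968 Erlangs


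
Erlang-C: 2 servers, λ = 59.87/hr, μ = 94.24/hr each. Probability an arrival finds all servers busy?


a = λ/μ = 0.6353; ρ = a/2 = 0.3176
P₀ = 0.517858 (from M/M/c formula)
C(c,a) = [a^c/(c!(1−ρ))]·P₀ = [0.40360/(2·0.6824)]·0.517858
= 0.29574·0.517858 = 0.153151

Final: 0.153151


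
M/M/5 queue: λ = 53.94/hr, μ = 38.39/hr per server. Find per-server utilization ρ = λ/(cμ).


ρ = λ/(cμ) = 53.94/(5·38.39) = 53.94/191.95 = 0.2810

Final: 0.2810


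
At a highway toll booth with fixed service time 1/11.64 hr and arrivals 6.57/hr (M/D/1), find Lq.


ρ = 6.57/11.64 = 0.5644
M/D/1: Lq = ρ²/(2(1−ρ)) = 0.3186/(2·0.4356) = 0.36571

Final: 0.36571


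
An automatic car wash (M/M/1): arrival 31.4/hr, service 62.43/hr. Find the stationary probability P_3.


ρ = 31.4/62.43 = 0.5030
P_n = (1−ρ)·ρ^n = (1 − 0.5030)·0.5030^3 = 0.4970·0.127236 = 0.063241

Final: 0.063241


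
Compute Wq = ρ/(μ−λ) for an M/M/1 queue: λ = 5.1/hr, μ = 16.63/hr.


ρ = 5.1/16.63 = 0.3067
Wq = ρ/(μ−λ) = 0.3067/(16.63 − 5.1) = 0.3067/11.53 = 0.02660 hr

Final: 0.02660 hr


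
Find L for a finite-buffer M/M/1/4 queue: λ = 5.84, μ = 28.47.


ρ = 5.84/28.47 = 0.2051
L = ρ[1 − (K+1)ρ^K + Kρ^(K+1)] / [(1−ρ)(1−ρ^(K+1))]
Numerator: 0.2051·(1 − 5·0.001771 + 4·0.0003632) = 0.203610
Denominator: (0.7949)·(0.999637) = 0.794583
L = 0.203610/0.794583 = 0.2562

Final: 0.2562


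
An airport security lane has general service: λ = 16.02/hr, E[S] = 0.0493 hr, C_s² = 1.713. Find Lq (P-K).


ρ = λ·E[S] = 16.02·0.0493 = 0.7898
Lq = ρ²(1+C_s²)/(2(1−ρ)) = 0.6238·(1+1.713)/(2·0.2102)
= 0.6238·2.7130/0.4204 = 4.02510

Final: 4.02510


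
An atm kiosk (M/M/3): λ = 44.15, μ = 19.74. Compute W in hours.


a = 2.2366; ρ = 0.7455; P₀ = 0.076539
Lq = P₀·a^c·ρ/(c!(1−ρ)²) = 1.64307
Wq = Lq/λ = 1.64307/44.15 = 0.03722 hr
W = Wq + 1/μ = 0.03722 + 0.05066 = 0.08787 hr

Final: 0.08787 hr


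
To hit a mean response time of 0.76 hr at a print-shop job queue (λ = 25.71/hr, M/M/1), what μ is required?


W = 1/(μ−λ) ⇒ μ − λ = 1/W = 1/0.76 = 1.3158
μ = λ + 1/W = 25.71 + 1.3158 = 27.0258 per hr

Final: 27.0258 /hr


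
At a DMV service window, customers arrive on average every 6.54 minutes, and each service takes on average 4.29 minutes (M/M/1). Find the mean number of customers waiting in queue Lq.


λ = 60/6.54 = 9.1743 /hr
μ = 60/4.29 = 13.9860 /hr
ρ = λ/μ = 9.1743/13.9860 = 0.6560
Lq = ρ²/(1−ρ) = 0.4303/0.3440 = 1.2507

Final: 1.2507


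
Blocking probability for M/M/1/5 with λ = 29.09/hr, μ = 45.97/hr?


ρ = λ/μ = 29.09/45.97 = 0.6328
P_K = (1−ρ)ρ^K/(1−ρ^(K+1)) = (0.3672·0.101472)/(1 − 0.064212)
= 0.037260/0.935788 = 0.039817

Final: 0.039817


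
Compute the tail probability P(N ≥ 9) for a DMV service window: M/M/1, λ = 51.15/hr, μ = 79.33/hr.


ρ = 51.15/79.33 = 0.6448
P(N ≥ n) = ρ^n = 0.6448^9 = 0.019261

Final: 0.019261


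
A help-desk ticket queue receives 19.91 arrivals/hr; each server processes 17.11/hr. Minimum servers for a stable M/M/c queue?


Stability requires cμ > λ ⇔ c > λ/μ.
λ/μ = 19.91/17.11 = 1.1636
Minimum integer c = ⌊1.1636⌋ + 1 = 2
Check: 2·17.11 = 34.22 > 19.91, while 1·17.11 = 17.11 ≤ 19.91

Final: 2 servers


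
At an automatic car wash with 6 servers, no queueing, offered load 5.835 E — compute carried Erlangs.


B(6,5.835) = 0.253249 (Erlang-B)
Carried load = a(1 − B) = 5.835·(1 − 0.253249) = 5.835·0.746751 = 4.3573 E

Final: 4.3573 Erlangs


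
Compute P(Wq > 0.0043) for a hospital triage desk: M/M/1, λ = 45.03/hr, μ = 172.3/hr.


ρ = 45.03/172.3 = 0.2613
P(Wq > t) = ρ·e^{−(μ−λ)t} = 0.2613·e^{−0.5473}
= 0.2613·0.578532 = 0.151197

Final: 0.151197


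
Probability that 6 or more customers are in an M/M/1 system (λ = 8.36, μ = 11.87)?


ρ = 8.36/11.87 = 0.7043
P(N ≥ n) = ρ^n = 0.7043^6 = 0.122049

Final: 0.122049


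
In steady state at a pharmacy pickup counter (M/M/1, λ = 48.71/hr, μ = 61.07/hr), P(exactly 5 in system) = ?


ρ = 48.71/61.07 = 0.7976
P_n = (1−ρ)·ρ^n = (1 − 0.7976)·0.7976^5 = 0.2024·0.322813 = 0.065334

Final: 0.065334


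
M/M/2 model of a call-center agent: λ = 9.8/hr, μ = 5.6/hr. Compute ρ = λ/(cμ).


ρ = λ/(cμ) = 9.8/(2·5.6) = 9.8/11.20 = 0.8750

Final: 0.8750


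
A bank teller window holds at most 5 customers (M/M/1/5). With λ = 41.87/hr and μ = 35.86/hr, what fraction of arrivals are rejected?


ρ = λ/μ = 41.87/35.86 = 1.1676
P_K = (1−ρ)ρ^K/(1−ρ^(K+1)) = (-0.1676·2.170018)/(1 − 2.533705)
= -0.363687/-1.533705 = 0.237130

Final: 0.237130


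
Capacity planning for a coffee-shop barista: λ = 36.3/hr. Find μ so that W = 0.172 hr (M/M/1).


W = 1/(μ−λ) ⇒ μ − λ = 1/W = 1/0.172 = 5.8140
μ = λ + 1/W = 36.3 + 5.8140 = 42.1140 per hr

Final: 42.1140 /hr


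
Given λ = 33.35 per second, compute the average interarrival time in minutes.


Mean interarrival time = 1/λ = 1/33.35 second = 0.02999 second
In minutes: 0.02999 × 0.0166667 = 0.0004998 min

Final: 0.0004998 min


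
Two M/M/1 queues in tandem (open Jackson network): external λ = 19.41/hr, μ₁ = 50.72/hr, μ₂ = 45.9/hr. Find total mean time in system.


Each node sees arrival rate λ = 19.41/hr (tandem ⇒ throughput preserved).
W₁ = 1/(μ₁−λ) = 1/(50.72−19.41) = 0.03194 hr
W₂ = 1/(μ₂−λ) = 1/(45.9−19.41) = 0.03775 hr
W_total = W₁ + W₂ = 0.03194 + 0.03775 = 0.06969 hr

Final: 0.06969 hr


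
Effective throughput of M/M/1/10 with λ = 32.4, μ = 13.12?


ρ = 2.4695; P_K = (1−ρ)ρ^10/(1−ρ^11) = 0.595090
λ_eff = λ(1 − P_K) = 32.4·(1 − 0.595090) = 32.4·0.404910 = 13.1191 /hr

Final: 13.1191 /hr
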